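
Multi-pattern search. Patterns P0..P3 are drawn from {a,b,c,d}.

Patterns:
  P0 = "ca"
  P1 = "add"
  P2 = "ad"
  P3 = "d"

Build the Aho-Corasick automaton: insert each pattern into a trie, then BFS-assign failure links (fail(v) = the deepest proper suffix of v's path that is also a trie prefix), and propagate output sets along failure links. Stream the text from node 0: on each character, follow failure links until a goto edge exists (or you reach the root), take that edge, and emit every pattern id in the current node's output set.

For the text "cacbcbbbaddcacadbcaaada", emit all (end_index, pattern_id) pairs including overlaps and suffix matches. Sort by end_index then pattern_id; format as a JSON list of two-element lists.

Construct AC machine:
Trie (insert patterns):
  n0 'ε': a→3 c→1 d→6
  n1 'c': a→2
  n2 'ca': ·  ←P0
  n3 'a': d→4
  n4 'ad': d→5  ←P2
  n5 'add': ·  ←P1
  n6 'd': ·  ←P3

Failure links (BFS by depth):
  fail(1) 'c': from fail(0)=0 chase 'c': 0 ⇒ 0;  out=∅∪out(0)=∅
  fail(3) 'a': from fail(0)=0 chase 'a': 0 ⇒ 0;  out=∅∪out(0)=∅
  fail(6) 'd': from fail(0)=0 chase 'd': 0 ⇒ 0;  out={3}∪out(0)={3}
  fail(2) 'ca': from fail(1)=0 chase 'a': 0 ⇒ 3;  out={0}∪out(3)={0}
  fail(4) 'ad': from fail(3)=0 chase 'd': 0 ⇒ 6;  out={2}∪out(6)={2,3}
  fail(5) 'add': from fail(4)=6 chase 'd': 6→0 ⇒ 6;  out={1}∪out(6)={1,3}

Scan:
[0] read 'c'  n0⇒n1
[1] read 'a'  n1⇒n2  → match P0@[0:1]
[2] read 'c'  n2⇒n1 ·f
[3] read 'b'  n1⇒n0 ·f
[4] read 'c'  n0⇒n1
[5] read 'b'  n1⇒n0 ·f
[6] read 'b'  n0⇒n0
[7] read 'b'  n0⇒n0
[8] read 'a'  n0⇒n3
[9] read 'd'  n3⇒n4  → match P2@[8:9],P3@[9:9]
[10] read 'd'  n4⇒n5  → match P1@[8:10],P3@[10:10]
[11] read 'c'  n5⇒n1 ·f
[12] read 'a'  n1⇒n2  → match P0@[11:12]
[13] read 'c'  n2⇒n1 ·f
[14] read 'a'  n1⇒n2  → match P0@[13:14]
[15] read 'd'  n2⇒n4 ·f  → match P2@[14:15],P3@[15:15]
[16] read 'b'  n4⇒n0 ·f
[17] read 'c'  n0⇒n1
[18] read 'a'  n1⇒n2  → match P0@[17:18]
[19] read 'a'  n2⇒n3 ·f
[20] read 'a'  n3⇒n3 ·f
[21] read 'd'  n3⇒n4  → match P2@[20:21],P3@[21:21]
[22] read 'a'  n4⇒n3 ·f

Result: [[1,0],[9,2],[9,3],[10,1],[10,3],[12,0],[14,0],[15,2],[15,3],[18,0],[21,2],[21,3]]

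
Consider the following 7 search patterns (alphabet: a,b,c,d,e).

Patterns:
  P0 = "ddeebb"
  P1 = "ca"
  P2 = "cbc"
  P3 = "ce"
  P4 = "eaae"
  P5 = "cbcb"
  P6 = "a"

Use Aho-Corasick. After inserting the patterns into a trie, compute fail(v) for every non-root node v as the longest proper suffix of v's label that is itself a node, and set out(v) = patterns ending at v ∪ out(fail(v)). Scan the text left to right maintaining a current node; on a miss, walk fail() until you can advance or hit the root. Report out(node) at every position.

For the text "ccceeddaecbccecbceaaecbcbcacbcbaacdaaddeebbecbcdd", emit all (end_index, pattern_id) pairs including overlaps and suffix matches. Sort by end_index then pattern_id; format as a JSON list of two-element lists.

Build automaton:
Trie (insert patterns):
  0='ε' goto a→17 c→7 d→1 e→12
  1='d' goto d→2
  2='dd' goto e→3
  3='dde' goto e→4
  4='ddee' goto b→5
  5='ddeeb' goto b→6
  6='ddeebb' goto ·  [P0 ends]
  7='c' goto a→8 b→9 e→11
  8='ca' goto ·  [P1 ends]
  9='cb' goto c→10
  10='cbc' goto b→16  [P2 ends]
  11='ce' goto ·  [P3 ends]
  12='e' goto a→13
  13='ea' goto a→14
  14='eaa' goto e→15
  15='eaae' goto ·  [P4 ends]
  16='cbcb' goto ·  [P5 ends]
  17='a' goto ·  [P6 ends]

Failure links (BFS by depth):
  fail(1) 'd': from fail(0)=0 chase 'd': 0 ⇒ 0;  out=∅∪out(0)=∅
  fail(7) 'c': from fail(0)=0 chase 'c': 0 ⇒ 0;  out=∅∪out(0)=∅
  fail(12) 'e': from fail(0)=0 chase 'e': 0 ⇒ 0;  out=∅∪out(0)=∅
  fail(17) 'a': from fail(0)=0 chase 'a': 0 ⇒ 0;  out={6}∪out(0)={6}
  fail(2) 'dd': from fail(1)=0 chase 'd': 0 ⇒ 1;  out=∅∪out(1)=∅
  fail(8) 'ca': from fail(7)=0 chase 'a': 0 ⇒ 17;  out={1}∪out(17)={1,6}
  fail(9) 'cb': from fail(7)=0 chase 'b': 0 ⇒ 0;  out=∅∪out(0)=∅
  fail(11) 'ce': from fail(7)=0 chase 'e': 0 ⇒ 12;  out={3}∪out(12)={3}
  fail(13) 'ea': from fail(12)=0 chase 'a': 0 ⇒ 17;  out=∅∪out(17)={6}
  fail(3) 'dde': from fail(2)=1 chase 'e': 1→0 ⇒ 12;  out=∅∪out(12)=∅
  fail(10) 'cbc': from fail(9)=0 chase 'c': 0 ⇒ 7;  out={2}∪out(7)={2}
  fail(14) 'eaa': from fail(13)=17 chase 'a': 17→0 ⇒ 17;  out=∅∪out(17)={6}
  fail(4) 'ddee': from fail(3)=12 chase 'e': 12→0 ⇒ 12;  out=∅∪out(12)=∅
  fail(15) 'eaae': from fail(14)=17 chase 'e': 17→0 ⇒ 12;  out={4}∪out(12)={4}
  fail(16) 'cbcb': from fail(10)=7 chase 'b': 7 ⇒ 9;  out={5}∪out(9)={5}
  fail(5) 'ddeeb': from fail(4)=12 chase 'b': 12→0 ⇒ 0;  out=∅∪out(0)=∅
  fail(6) 'ddeebb': from fail(5)=0 chase 'b': 0 ⇒ 0;  out={0}∪out(0)={0}

Text stream:
pos 0 'c': at 7
pos 1 'c': at 7 (via fail)
pos 2 'c': at 7 (via fail)
pos 3 'e': at 11  emit P3@[2:3]
pos 4 'e': at 12 (via fail)
pos 5 'd': at 1 (via fail)
pos 6 'd': at 2
pos 7 'a': at 17 (via fail)  emit P6@[7:7]
pos 8 'e': at 12 (via fail)
pos 9 'c': at 7 (via fail)
pos 10 'b': at 9
pos 11 'c': at 10  emit P2@[9:11]
pos 12 'c': at 7 (via fail)
pos 13 'e': at 11  emit P3@[12:13]
pos 14 'c': at 7 (via fail)
pos 15 'b': at 9
pos 16 'c': at 10  emit P2@[14:16]
pos 17 'e': at 11 (via fail)  emit P3@[16:17]
pos 18 'a': at 13 (via fail)  emit P6@[18:18]
pos 19 'a': at 14  emit P6@[19:19]
pos 20 'e': at 15  emit P4@[17:20]
pos 21 'c': at 7 (via fail)
pos 22 'b': at 9
pos 23 'c': at 10  emit P2@[21:23]
pos 24 'b': at 16  emit P5@[21:24]
pos 25 'c': at 10 (via fail)  emit P2@[23:25]
pos 26 'a': at 8 (via fail)  emit P1@[25:26],P6@[26:26]
pos 27 'c': at 7 (via fail)
pos 28 'b': at 9
pos 29 'c': at 10  emit P2@[27:29]
pos 30 'b': at 16  emit P5@[27:30]
pos 31 'a': at 17 (via fail)  emit P6@[31:31]
pos 32 'a': at 17 (via fail)  emit P6@[32:32]
pos 33 'c': at 7 (via fail)
pos 34 'd': at 1 (via fail)
pos 35 'a': at 17 (via fail)  emit P6@[35:35]
pos 36 'a': at 17 (via fail)  emit P6@[36:36]
pos 37 'd': at 1 (via fail)
pos 38 'd': at 2
pos 39 'e': at 3
pos 40 'e': at 4
pos 41 'b': at 5
pos 42 'b': at 6  emit P0@[37:42]
pos 43 'e': at 12 (via fail)
pos 44 'c': at 7 (via fail)
pos 45 'b': at 9
pos 46 'c': at 10  emit P2@[44:46]
pos 47 'd': at 1 (via fail)
pos 48 'd': at 2

Matches: [[3,3],[7,6],[11,2],[13,3],[16,2],[17,3],[18,6],[19,6],[20,4],[23,2],[24,5],[25,2],[26,1],[26,6],[29,2],[30,5],[31,6],[32,6],[35,6],[36,6],[42,0],[46,2]]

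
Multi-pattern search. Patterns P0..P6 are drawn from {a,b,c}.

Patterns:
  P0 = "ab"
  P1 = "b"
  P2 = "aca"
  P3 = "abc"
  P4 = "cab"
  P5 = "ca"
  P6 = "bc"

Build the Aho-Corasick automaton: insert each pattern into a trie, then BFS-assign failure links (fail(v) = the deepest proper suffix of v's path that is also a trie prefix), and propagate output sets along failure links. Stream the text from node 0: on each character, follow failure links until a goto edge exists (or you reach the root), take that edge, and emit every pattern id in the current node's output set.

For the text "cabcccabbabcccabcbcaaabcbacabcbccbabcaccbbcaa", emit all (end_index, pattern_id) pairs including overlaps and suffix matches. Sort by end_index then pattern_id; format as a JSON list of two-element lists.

Build automaton:
Trie nodes:
  n0 'ε': a→1 b→3 c→7
  n1 'a': b→2 c→4
  n2 'ab': c→6  ←P0
  n3 'b': c→10  ←P1
  n4 'ac': a→5
  n5 'aca': ·  ←P2
  n6 'abc': ·  ←P3
  n7 'c': a→8
  n8 'ca': b→9  ←P5
  n9 'cab': ·  ←P4
  n10 'bc': ·  ←P6

Failure links (BFS by depth):
  fail(1) 'a': from fail(0)=0 chase 'a': 0 ⇒ 0;  out=∅∪out(0)=∅
  fail(3) 'b': from fail(0)=0 chase 'b': 0 ⇒ 0;  out={1}∪out(0)={1}
  fail(7) 'c': from fail(0)=0 chase 'c': 0 ⇒ 0;  out=∅∪out(0)=∅
  fail(2) 'ab': from fail(1)=0 chase 'b': 0 ⇒ 3;  out={0}∪out(3)={0,1}
  fail(4) 'ac': from fail(1)=0 chase 'c': 0 ⇒ 7;  out=∅∪out(7)=∅
  fail(8) 'ca': from fail(7)=0 chase 'a': 0 ⇒ 1;  out={5}∪out(1)={5}
  fail(10) 'bc': from fail(3)=0 chase 'c': 0 ⇒ 7;  out={6}∪out(7)={6}
  fail(5) 'aca': from fail(4)=7 chase 'a': 7 ⇒ 8;  out={2}∪out(8)={2,5}
  fail(6) 'abc': from fail(2)=3 chase 'c': 3 ⇒ 10;  out={3}∪out(10)={3,6}
  fail(9) 'cab': from fail(8)=1 chase 'b': 1 ⇒ 2;  out={4}∪out(2)={0,1,4}

Text stream:
i=0 'c': node 0→7
i=1 'a': node 7→8  emit P5@[0:1]
i=2 'b': node 8→9  emit P0@[1:2],P1@[2:2],P4@[0:2]
i=3 'c': node 9→6 (fail-walked)  emit P3@[1:3],P6@[2:3]
i=4 'c': node 6→7 (fail-walked)
i=5 'c': node 7→7 (fail-walked)
i=6 'a': node 7→8  emit P5@[5:6]
i=7 'b': node 8→9  emit P0@[6:7],P1@[7:7],P4@[5:7]
i=8 'b': node 9→3 (fail-walked)  emit P1@[8:8]
i=9 'a': node 3→1 (fail-walked)
i=10 'b': node 1→2  emit P0@[9:10],P1@[10:10]
i=11 'c': node 2→6  emit P3@[9:11],P6@[10:11]
i=12 'c': node 6→7 (fail-walked)
i=13 'c': node 7→7 (fail-walked)
i=14 'a': node 7→8  emit P5@[13:14]
i=15 'b': node 8→9  emit P0@[14:15],P1@[15:15],P4@[13:15]
i=16 'c': node 9→6 (fail-walked)  emit P3@[14:16],P6@[15:16]
i=17 'b': node 6→3 (fail-walked)  emit P1@[17:17]
i=18 'c': node 3→10  emit P6@[17:18]
i=19 'a': node 10→8 (fail-walked)  emit P5@[18:19]
i=20 'a': node 8→1 (fail-walked)
i=21 'a': node 1→1 (fail-walked)
i=22 'b': node 1→2  emit P0@[21:22],P1@[22:22]
i=23 'c': node 2→6  emit P3@[21:23],P6@[22:23]
i=24 'b': node 6→3 (fail-walked)  emit P1@[24:24]
i=25 'a': node 3→1 (fail-walked)
i=26 'c': node 1→4
i=27 'a': node 4→5  emit P2@[25:27],P5@[26:27]
i=28 'b': node 5→9 (fail-walked)  emit P0@[27:28],P1@[28:28],P4@[26:28]
i=29 'c': node 9→6 (fail-walked)  emit P3@[27:29],P6@[28:29]
i=30 'b': node 6→3 (fail-walked)  emit P1@[30:30]
i=31 'c': node 3→10  emit P6@[30:31]
i=32 'c': node 10→7 (fail-walked)
i=33 'b': node 7→3 (fail-walked)  emit P1@[33:33]
i=34 'a': node 3→1 (fail-walked)
i=35 'b': node 1→2  emit P0@[34:35],P1@[35:35]
i=36 'c': node 2→6  emit P3@[34:36],P6@[35:36]
i=37 'a': node 6→8 (fail-walked)  emit P5@[36:37]
i=38 'c': node 8→4 (fail-walked)
i=39 'c': node 4→7 (fail-walked)
i=40 'b': node 7→3 (fail-walked)  emit P1@[40:40]
i=41 'b': node 3→3 (fail-walked)  emit P1@[41:41]
i=42 'c': node 3→10  emit P6@[41:42]
i=43 'a': node 10→8 (fail-walked)  emit P5@[42:43]
i=44 'a': node 8→1 (fail-walked)

All matches (sorted): [[1,5],[2,0],[2,1],[2,4],[3,3],[3,6],[6,5],[7,0],[7,1],[7,4],[8,1],[10,0],[10,1],[11,3],[11,6],[14,5],[15,0],[15,1],[15,4],[16,3],[16,6],[17,1],[18,6],[19,5],[22,0],[22,1],[23,3],[23,6],[24,1],[27,2],[27,5],[28,0],[28,1],[28,4],[29,3],[29,6],[30,1],[31,6],[33,1],[35,0],[35,1],[36,3],[36,6],[37,5],[40,1],[41,1],[42,6],[43,5]]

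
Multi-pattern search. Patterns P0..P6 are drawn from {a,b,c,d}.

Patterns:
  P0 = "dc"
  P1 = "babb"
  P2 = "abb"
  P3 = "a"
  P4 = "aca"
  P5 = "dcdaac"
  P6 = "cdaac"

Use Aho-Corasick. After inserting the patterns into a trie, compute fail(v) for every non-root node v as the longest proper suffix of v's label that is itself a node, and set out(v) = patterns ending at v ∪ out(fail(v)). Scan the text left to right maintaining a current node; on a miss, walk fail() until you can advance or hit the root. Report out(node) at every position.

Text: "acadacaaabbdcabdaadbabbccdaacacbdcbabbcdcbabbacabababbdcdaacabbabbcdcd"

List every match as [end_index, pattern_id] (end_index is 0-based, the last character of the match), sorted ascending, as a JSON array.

Construct AC machine:
Trie (insert patterns):
  n0 'ε': a→7 b→3 c→16 d→1
  n1 'd': c→2
  n2 'dc': d→12  [P0 ends]
  n3 'b': a→4
  n4 'ba': b→5
  n5 'bab': b→6
  n6 'babb': ·  [P1 ends]
  n7 'a': b→8 c→10  [P3 ends]
  n8 'ab': b→9
  n9 'abb': ·  [P2 ends]
  n10 'ac': a→11
  n11 'aca': ·  [P4 ends]
  n12 'dcd': a→13
  n13 'dcda': a→14
  n14 'dcdaa': c→15
  n15 'dcdaac': ·  [P5 ends]
  n16 'c': d→17
  n17 'cd': a→18
  n18 'cda': a→19
  n19 'cdaa': c→20
  n20 'cdaac': ·  [P6 ends]

Failure links (BFS by depth):
  fail(1) 'd': from fail(0)=0 chase 'd': 0 ⇒ 0;  out=∅∪out(0)=∅
  fail(3) 'b': from fail(0)=0 chase 'b': 0 ⇒ 0;  out=∅∪out(0)=∅
  fail(7) 'a': from fail(0)=0 chase 'a': 0 ⇒ 0;  out={3}∪out(0)={3}
  fail(16) 'c': from fail(0)=0 chase 'c': 0 ⇒ 0;  out=∅∪out(0)=∅
  fail(2) 'dc': from fail(1)=0 chase 'c': 0 ⇒ 16;  out={0}∪out(16)={0}
  fail(4) 'ba': from fail(3)=0 chase 'a': 0 ⇒ 7;  out=∅∪out(7)={3}
  fail(8) 'ab': from fail(7)=0 chase 'b': 0 ⇒ 3;  out=∅∪out(3)=∅
  fail(10) 'ac': from fail(7)=0 chase 'c': 0 ⇒ 16;  out=∅∪out(16)=∅
  fail(17) 'cd': from fail(16)=0 chase 'd': 0 ⇒ 1;  out=∅∪out(1)=∅
  fail(5) 'bab': from fail(4)=7 chase 'b': 7 ⇒ 8;  out=∅∪out(8)=∅
  fail(9) 'abb': from fail(8)=3 chase 'b': 3→0 ⇒ 3;  out={2}∪out(3)={2}
  fail(11) 'aca': from fail(10)=16 chase 'a': 16→0 ⇒ 7;  out={4}∪out(7)={3,4}
  fail(12) 'dcd': from fail(2)=16 chase 'd': 16 ⇒ 17;  out=∅∪out(17)=∅
  fail(18) 'cda': from fail(17)=1 chase 'a': 1→0 ⇒ 7;  out=∅∪out(7)={3}
  fail(6) 'babb': from fail(5)=8 chase 'b': 8 ⇒ 9;  out={1}∪out(9)={1,2}
  fail(13) 'dcda': from fail(12)=17 chase 'a': 17 ⇒ 18;  out=∅∪out(18)={3}
  fail(19) 'cdaa': from fail(18)=7 chase 'a': 7→0 ⇒ 7;  out=∅∪out(7)={3}
  fail(14) 'dcdaa': from fail(13)=18 chase 'a': 18 ⇒ 19;  out=∅∪out(19)={3}
  fail(20) 'cdaac': from fail(19)=7 chase 'c': 7 ⇒ 10;  out={6}∪out(10)={6}
  fail(15) 'dcdaac': from fail(14)=19 chase 'c': 19 ⇒ 20;  out={5}∪out(20)={5,6}

Run:
[0] read 'a'  n0⇒n7  emit P3@[0:0]
[1] read 'c'  n7⇒n10
[2] read 'a'  n10⇒n11  emit P3@[2:2],P4@[0:2]
[3] read 'd'  n11⇒n1 ·f
[4] read 'a'  n1⇒n7 ·f  emit P3@[4:4]
[5] read 'c'  n7⇒n10
[6] read 'a'  n10⇒n11  emit P3@[6:6],P4@[4:6]
[7] read 'a'  n11⇒n7 ·f  emit P3@[7:7]
[8] read 'a'  n7⇒n7 ·f  emit P3@[8:8]
[9] read 'b'  n7⇒n8
[10] read 'b'  n8⇒n9  emit P2@[8:10]
[11] read 'd'  n9⇒n1 ·f
[12] read 'c'  n1⇒n2  emit P0@[11:12]
[13] read 'a'  n2⇒n7 ·f  emit P3@[13:13]
[14] read 'b'  n7⇒n8
[15] read 'd'  n8⇒n1 ·f
[16] read 'a'  n1⇒n7 ·f  emit P3@[16:16]
[17] read 'a'  n7⇒n7 ·f  emit P3@[17:17]
[18] read 'd'  n7⇒n1 ·f
[19] read 'b'  n1⇒n3 ·f
[20] read 'a'  n3⇒n4  emit P3@[20:20]
[21] read 'b'  n4⇒n5
[22] read 'b'  n5⇒n6  emit P1@[19:22],P2@[20:22]
[23] read 'c'  n6⇒n16 ·f
[24] read 'c'  n16⇒n16 ·f
[25] read 'd'  n16⇒n17
[26] read 'a'  n17⇒n18  emit P3@[26:26]
[27] read 'a'  n18⇒n19  emit P3@[27:27]
[28] read 'c'  n19⇒n20  emit P6@[24:28]
[29] read 'a'  n20⇒n11 ·f  emit P3@[29:29],P4@[27:29]
[30] read 'c'  n11⇒n10 ·f
[31] read 'b'  n10⇒n3 ·f
[32] read 'd'  n3⇒n1 ·f
[33] read 'c'  n1⇒n2  emit P0@[32:33]
[34] read 'b'  n2⇒n3 ·f
[35] read 'a'  n3⇒n4  emit P3@[35:35]
[36] read 'b'  n4⇒n5
[37] read 'b'  n5⇒n6  emit P1@[34:37],P2@[35:37]
[38] read 'c'  n6⇒n16 ·f
[39] read 'd'  n16⇒n17
[40] read 'c'  n17⇒n2 ·f  emit P0@[39:40]
[41] read 'b'  n2⇒n3 ·f
[42] read 'a'  n3⇒n4  emit P3@[42:42]
[43] read 'b'  n4⇒n5
[44] read 'b'  n5⇒n6  emit P1@[41:44],P2@[42:44]
[45] read 'a'  n6⇒n4 ·f  emit P3@[45:45]
[46] read 'c'  n4⇒n10 ·f
[47] read 'a'  n10⇒n11  emit P3@[47:47],P4@[45:47]
[48] read 'b'  n11⇒n8 ·f
[49] read 'a'  n8⇒n4 ·f  emit P3@[49:49]
[50] read 'b'  n4⇒n5
[51] read 'a'  n5⇒n4 ·f  emit P3@[51:51]
[52] read 'b'  n4⇒n5
[53] read 'b'  n5⇒n6  emit P1@[50:53],P2@[51:53]
[54] read 'd'  n6⇒n1 ·f
[55] read 'c'  n1⇒n2  emit P0@[54:55]
[56] read 'd'  n2⇒n12
[57] read 'a'  n12⇒n13  emit P3@[57:57]
[58] read 'a'  n13⇒n14  emit P3@[58:58]
[59] read 'c'  n14⇒n15  emit P5@[54:59],P6@[55:59]
[60] read 'a'  n15⇒n11 ·f  emit P3@[60:60],P4@[58:60]
[61] read 'b'  n11⇒n8 ·f
[62] read 'b'  n8⇒n9  emit P2@[60:62]
[63] read 'a'  n9⇒n4 ·f  emit P3@[63:63]
[64] read 'b'  n4⇒n5
[65] read 'b'  n5⇒n6  emit P1@[62:65],P2@[63:65]
[66] read 'c'  n6⇒n16 ·f
[67] read 'd'  n16⇒n17
[68] read 'c'  n17⇒n2 ·f  emit P0@[67:68]
[69] read 'd'  n2⇒n12

All matches (sorted): [[0,3],[2,3],[2,4],[4,3],[6,3],[6,4],[7,3],[8,3],[10,2],[12,0],[13,3],[16,3],[17,3],[20,3],[22,1],[22,2],[26,3],[27,3],[28,6],[29,3],[29,4],[33,0],[35,3],[37,1],[37,2],[40,0],[42,3],[44,1],[44,2],[45,3],[47,3],[47,4],[49,3],[51,3],[53,1],[53,2],[55,0],[57,3],[58,3],[59,5],[59,6],[60,3],[60,4],[62,2],[63,3],[65,1],[65,2],[68,0]]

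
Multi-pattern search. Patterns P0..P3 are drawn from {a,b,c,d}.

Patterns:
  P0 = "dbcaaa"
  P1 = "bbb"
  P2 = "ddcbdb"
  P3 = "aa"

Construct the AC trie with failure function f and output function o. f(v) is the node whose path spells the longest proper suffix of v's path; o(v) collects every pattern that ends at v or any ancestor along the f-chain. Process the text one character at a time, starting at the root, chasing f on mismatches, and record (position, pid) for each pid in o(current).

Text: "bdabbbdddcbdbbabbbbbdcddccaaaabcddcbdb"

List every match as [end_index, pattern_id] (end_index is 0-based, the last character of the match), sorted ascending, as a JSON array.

Build:
Trie nodes:
  n0 'ε': a→15 b→7 d→1
  n1 'd': b→2 d→10
  n2 'db': c→3
  n3 'dbc': a→4
  n4 'dbca': a→5
  n5 'dbcaa': a→6
  n6 'dbcaaa': ·  [P0 ends]
  n7 'b': b→8
  n8 'bb': b→9
  n9 'bbb': ·  [P1 ends]
  n10 'dd': c→11
  n11 'ddc': b→12
  n12 'ddcb': d→13
  n13 'ddcbd': b→14
  n14 'ddcbdb': ·  [P2 ends]
  n15 'a': a→16
  n16 'aa': ·  [P3 ends]

Failure links (BFS by depth):
  fail(1) 'd': from fail(0)=0 chase 'd': 0 ⇒ 0;  out=∅∪out(0)=∅
  fail(7) 'b': from fail(0)=0 chase 'b': 0 ⇒ 0;  out=∅∪out(0)=∅
  fail(15) 'a': from fail(0)=0 chase 'a': 0 ⇒ 0;  out=∅∪out(0)=∅
  fail(2) 'db': from fail(1)=0 chase 'b': 0 ⇒ 7;  out=∅∪out(7)=∅
  fail(8) 'bb': from fail(7)=0 chase 'b': 0 ⇒ 7;  out=∅∪out(7)=∅
  fail(10) 'dd': from fail(1)=0 chase 'd': 0 ⇒ 1;  out=∅∪out(1)=∅
  fail(16) 'aa': from fail(15)=0 chase 'a': 0 ⇒ 15;  out={3}∪out(15)={3}
  fail(3) 'dbc': from fail(2)=7 chase 'c': 7→0 ⇒ 0;  out=∅∪out(0)=∅
  fail(9) 'bbb': from fail(8)=7 chase 'b': 7 ⇒ 8;  out={1}∪out(8)={1}
  fail(11) 'ddc': from fail(10)=1 chase 'c': 1→0 ⇒ 0;  out=∅∪out(0)=∅
  fail(4) 'dbca': from fail(3)=0 chase 'a': 0 ⇒ 15;  out=∅∪out(15)=∅
  fail(12) 'ddcb': from fail(11)=0 chase 'b': 0 ⇒ 7;  out=∅∪out(7)=∅
  fail(5) 'dbcaa': from fail(4)=15 chase 'a': 15 ⇒ 16;  out=∅∪out(16)={3}
  fail(13) 'ddcbd': from fail(12)=7 chase 'd': 7→0 ⇒ 1;  out=∅∪out(1)=∅
  fail(6) 'dbcaaa': from fail(5)=16 chase 'a': 16→15 ⇒ 16;  out={0}∪out(16)={0,3}
  fail(14) 'ddcbdb': from fail(13)=1 chase 'b': 1 ⇒ 2;  out={2}∪out(2)={2}

Text stream:
pos 0 'b': at 7
pos 1 'd': at 1 (via fail)
pos 2 'a': at 15 (via fail)
pos 3 'b': at 7 (via fail)
pos 4 'b': at 8
pos 5 'b': at 9  emit P1@[3:5]
pos 6 'd': at 1 (via fail)
pos 7 'd': at 10
pos 8 'd': at 10 (via fail)
pos 9 'c': at 11
pos 10 'b': at 12
pos 11 'd': at 13
pos 12 'b': at 14  emit P2@[7:12]
pos 13 'b': at 8 (via fail)
pos 14 'a': at 15 (via fail)
pos 15 'b': at 7 (via fail)
pos 16 'b': at 8
pos 17 'b': at 9  emit P1@[15:17]
pos 18 'b': at 9 (via fail)  emit P1@[16:18]
pos 19 'b': at 9 (via fail)  emit P1@[17:19]
pos 20 'd': at 1 (via fail)
pos 21 'c': at 0 (via fail)
pos 22 'd': at 1
pos 23 'd': at 10
pos 24 'c': at 11
pos 25 'c': at 0 (via fail)
pos 26 'a': at 15
pos 27 'a': at 16  emit P3@[26:27]
pos 28 'a': at 16 (via fail)  emit P3@[27:28]
pos 29 'a': at 16 (via fail)  emit P3@[28:29]
pos 30 'b': at 7 (via fail)
pos 31 'c': at 0 (via fail)
pos 32 'd': at 1
pos 33 'd': at 10
pos 34 'c': at 11
pos 35 'b': at 12
pos 36 'd': at 13
pos 37 'b': at 14  emit P2@[32:37]

All matches (sorted): [[5,1],[12,2],[17,1],[18,1],[19,1],[27,3],[28,3],[29,3],[37,2]]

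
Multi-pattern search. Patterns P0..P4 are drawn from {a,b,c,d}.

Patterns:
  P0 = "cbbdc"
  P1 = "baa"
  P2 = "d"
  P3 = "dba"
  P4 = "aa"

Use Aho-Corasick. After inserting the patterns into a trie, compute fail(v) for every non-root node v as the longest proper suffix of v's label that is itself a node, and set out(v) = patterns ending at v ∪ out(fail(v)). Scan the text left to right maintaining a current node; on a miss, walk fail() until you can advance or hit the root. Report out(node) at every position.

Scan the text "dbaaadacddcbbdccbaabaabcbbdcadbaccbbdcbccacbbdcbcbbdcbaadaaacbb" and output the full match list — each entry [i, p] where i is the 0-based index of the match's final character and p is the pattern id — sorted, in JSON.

Build:
Trie (insert patterns):
  n0 'ε': a→12 b→6 c→1 d→9
  n1 'c': b→2
  n2 'cb': b→3
  n3 'cbb': d→4
  n4 'cbbd': c→5
  n5 'cbbdc': ·  ←P0
  n6 'b': a→7
  n7 'ba': a→8
  n8 'baa': ·  ←P1
  n9 'd': b→10  ←P2
  n10 'db': a→11
  n11 'dba': ·  ←P3
  n12 'a': a→13
  n13 'aa': ·  ←P4

Failure links (BFS by depth):
  n1('c'): parent n0 fail=0; on 'c' 0 → fail=0;  out ∅∪∅=∅
  n6('b'): parent n0 fail=0; on 'b' 0 → fail=0;  out ∅∪∅=∅
  n9('d'): parent n0 fail=0; on 'd' 0 → fail=0;  out {2}∪∅={2}
  n12('a'): parent n0 fail=0; on 'a' 0 → fail=0;  out ∅∪∅=∅
  n2('cb'): parent n1 fail=0; on 'b' 0 → fail=6;  out ∅∪∅=∅
  n7('ba'): parent n6 fail=0; on 'a' 0 → fail=12;  out ∅∪∅=∅
  n10('db'): parent n9 fail=0; on 'b' 0 → fail=6;  out ∅∪∅=∅
  n13('aa'): parent n12 fail=0; on 'a' 0 → fail=12;  out {4}∪∅={4}
  n3('cbb'): parent n2 fail=6; on 'b' 6→0 → fail=6;  out ∅∪∅=∅
  n8('baa'): parent n7 fail=12; on 'a' 12 → fail=13;  out {1}∪{4}={1,4}
  n11('dba'): parent n10 fail=6; on 'a' 6 → fail=7;  out {3}∪∅={3}
  n4('cbbd'): parent n3 fail=6; on 'd' 6→0 → fail=9;  out ∅∪{2}={2}
  n5('cbbdc'): parent n4 fail=9; on 'c' 9→0 → fail=1;  out {0}∪∅={0}

Text stream:
[0] read 'd'  n0⇒n9  emit P2@[0:0]
[1] read 'b'  n9⇒n10
[2] read 'a'  n10⇒n11  emit P3@[0:2]
[3] read 'a'  n11⇒n8 (fail-walked)  emit P1@[1:3],P4@[2:3]
[4] read 'a'  n8⇒n13 (fail-walked)  emit P4@[3:4]
[5] read 'd'  n13⇒n9 (fail-walked)  emit P2@[5:5]
[6] read 'a'  n9⇒n12 (fail-walked)
[7] read 'c'  n12⇒n1 (fail-walked)
[8] read 'd'  n1⇒n9 (fail-walked)  emit P2@[8:8]
[9] read 'd'  n9⇒n9 (fail-walked)  emit P2@[9:9]
[10] read 'c'  n9⇒n1 (fail-walked)
[11] read 'b'  n1⇒n2
[12] read 'b'  n2⇒n3
[13] read 'd'  n3⇒n4  emit P2@[13:13]
[14] read 'c'  n4⇒n5  emit P0@[10:14]
[15] read 'c'  n5⇒n1 (fail-walked)
[16] read 'b'  n1⇒n2
[17] read 'a'  n2⇒n7 (fail-walked)
[18] read 'a'  n7⇒n8  emit P1@[16:18],P4@[17:18]
[19] read 'b'  n8⇒n6 (fail-walked)
[20] read 'a'  n6⇒n7
[21] read 'a'  n7⇒n8  emit P1@[19:21],P4@[20:21]
[22] read 'b'  n8⇒n6 (fail-walked)
[23] read 'c'  n6⇒n1 (fail-walked)
[24] read 'b'  n1⇒n2
[25] read 'b'  n2⇒n3
[26] read 'd'  n3⇒n4  emit P2@[26:26]
[27] read 'c'  n4⇒n5  emit P0@[23:27]
[28] read 'a'  n5⇒n12 (fail-walked)
[29] read 'd'  n12⇒n9 (fail-walked)  emit P2@[29:29]
[30] read 'b'  n9⇒n10
[31] read 'a'  n10⇒n11  emit P3@[29:31]
[32] read 'c'  n11⇒n1 (fail-walked)
[33] read 'c'  n1⇒n1 (fail-walked)
[34] read 'b'  n1⇒n2
[35] read 'b'  n2⇒n3
[36] read 'd'  n3⇒n4  emit P2@[36:36]
[37] read 'c'  n4⇒n5  emit P0@[33:37]
[38] read 'b'  n5⇒n2 (fail-walked)
[39] read 'c'  n2⇒n1 (fail-walked)
[40] read 'c'  n1⇒n1 (fail-walked)
[41] read 'a'  n1⇒n12 (fail-walked)
[42] read 'c'  n12⇒n1 (fail-walked)
[43] read 'b'  n1⇒n2
[44] read 'b'  n2⇒n3
[45] read 'd'  n3⇒n4  emit P2@[45:45]
[46] read 'c'  n4⇒n5  emit P0@[42:46]
[47] read 'b'  n5⇒n2 (fail-walked)
[48] read 'c'  n2⇒n1 (fail-walked)
[49] read 'b'  n1⇒n2
[50] read 'b'  n2⇒n3
[51] read 'd'  n3⇒n4  emit P2@[51:51]
[52] read 'c'  n4⇒n5  emit P0@[48:52]
[53] read 'b'  n5⇒n2 (fail-walked)
[54] read 'a'  n2⇒n7 (fail-walked)
[55] read 'a'  n7⇒n8  emit P1@[53:55],P4@[54:55]
[56] read 'd'  n8⇒n9 (fail-walked)  emit P2@[56:56]
[57] read 'a'  n9⇒n12 (fail-walked)
[58] read 'a'  n12⇒n13  emit P4@[57:58]
[59] read 'a'  n13⇒n13 (fail-walked)  emit P4@[58:59]
[60] read 'c'  n13⇒n1 (fail-walked)
[61] read 'b'  n1⇒n2
[62] read 'b'  n2⇒n3

Result: [[0,2],[2,3],[3,1],[3,4],[4,4],[5,2],[8,2],[9,2],[13,2],[14,0],[18,1],[18,4],[21,1],[21,4],[26,2],[27,0],[29,2],[31,3],[36,2],[37,0],[45,2],[46,0],[51,2],[52,0],[55,1],[55,4],[56,2],[58,4],[59,4]]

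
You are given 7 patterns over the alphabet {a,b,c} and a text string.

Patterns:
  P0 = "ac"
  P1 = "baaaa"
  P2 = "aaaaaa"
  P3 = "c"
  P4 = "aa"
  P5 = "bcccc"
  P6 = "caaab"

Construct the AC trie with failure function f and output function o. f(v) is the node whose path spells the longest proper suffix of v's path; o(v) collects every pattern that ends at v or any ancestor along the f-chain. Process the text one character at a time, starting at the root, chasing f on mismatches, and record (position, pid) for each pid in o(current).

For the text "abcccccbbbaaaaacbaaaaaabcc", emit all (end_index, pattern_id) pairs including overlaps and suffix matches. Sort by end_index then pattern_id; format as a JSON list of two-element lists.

Build:
Trie nodes:
  0='ε' goto a→1 b→3 c→13
  1='a' goto a→8 c→2
  2='ac' goto ·  [P0 ends]
  3='b' goto a→4 c→14
  4='ba' goto a→5
  5='baa' goto a→6
  6='baaa' goto a→7
  7='baaaa' goto ·  [P1 ends]
  8='aa' goto a→9  [P4 ends]
  9='aaa' goto a→10
  10='aaaa' goto a→11
  11='aaaaa' goto a→12
  12='aaaaaa' goto ·  [P2 ends]
  13='c' goto a→18  [P3 ends]
  14='bc' goto c→15
  15='bcc' goto c→16
  16='bccc' goto c→17
  17='bcccc' goto ·  [P5 ends]
  18='ca' goto a→19
  19='caa' goto a→20
  20='caaa' goto b→21
  21='caaab' goto ·  [P6 ends]

Failure links (BFS by depth):
  fail(1) 'a': from fail(0)=0 chase 'a': 0 ⇒ 0;  out=∅∪out(0)=∅
  fail(3) 'b': from fail(0)=0 chase 'b': 0 ⇒ 0;  out=∅∪out(0)=∅
  fail(13) 'c': from fail(0)=0 chase 'c': 0 ⇒ 0;  out={3}∪out(0)={3}
  fail(2) 'ac': from fail(1)=0 chase 'c': 0 ⇒ 13;  out={0}∪out(13)={0,3}
  fail(4) 'ba': from fail(3)=0 chase 'a': 0 ⇒ 1;  out=∅∪out(1)=∅
  fail(8) 'aa': from fail(1)=0 chase 'a': 0 ⇒ 1;  out={4}∪out(1)={4}
  fail(14) 'bc': from fail(3)=0 chase 'c': 0 ⇒ 13;  out=∅∪out(13)={3}
  fail(18) 'ca': from fail(13)=0 chase 'a': 0 ⇒ 1;  out=∅∪out(1)=∅
  fail(5) 'baa': from fail(4)=1 chase 'a': 1 ⇒ 8;  out=∅∪out(8)={4}
  fail(9) 'aaa': from fail(8)=1 chase 'a': 1 ⇒ 8;  out=∅∪out(8)={4}
  fail(15) 'bcc': from fail(14)=13 chase 'c': 13→0 ⇒ 13;  out=∅∪out(13)={3}
  fail(19) 'caa': from fail(18)=1 chase 'a': 1 ⇒ 8;  out=∅∪out(8)={4}
  fail(6) 'baaa': from fail(5)=8 chase 'a': 8 ⇒ 9;  out=∅∪out(9)={4}
  fail(10) 'aaaa': from fail(9)=8 chase 'a': 8 ⇒ 9;  out=∅∪out(9)={4}
  fail(16) 'bccc': from fail(15)=13 chase 'c': 13→0 ⇒ 13;  out=∅∪out(13)={3}
  fail(20) 'caaa': from fail(19)=8 chase 'a': 8 ⇒ 9;  out=∅∪out(9)={4}
  fail(7) 'baaaa': from fail(6)=9 chase 'a': 9 ⇒ 10;  out={1}∪out(10)={1,4}
  fail(11) 'aaaaa': from fail(10)=9 chase 'a': 9 ⇒ 10;  out=∅∪out(10)={4}
  fail(17) 'bcccc': from fail(16)=13 chase 'c': 13→0 ⇒ 13;  out={5}∪out(13)={3,5}
  fail(21) 'caaab': from fail(20)=9 chase 'b': 9→8→1→0 ⇒ 3;  out={6}∪out(3)={6}
  fail(12) 'aaaaaa': from fail(11)=10 chase 'a': 10 ⇒ 11;  out={2}∪out(11)={2,4}

Text stream:
i=0 'a': node 0→1
i=1 'b': node 1→3 (via fail)
i=2 'c': node 3→14  ** P3@[2:2]
i=3 'c': node 14→15  ** P3@[3:3]
i=4 'c': node 15→16  ** P3@[4:4]
i=5 'c': node 16→17  ** P3@[5:5],P5@[1:5]
i=6 'c': node 17→13 (via fail)  ** P3@[6:6]
i=7 'b': node 13→3 (via fail)
i=8 'b': node 3→3 (via fail)
i=9 'b': node 3→3 (via fail)
i=10 'a': node 3→4
i=11 'a': node 4→5  ** P4@[10:11]
i=12 'a': node 5→6  ** P4@[11:12]
i=13 'a': node 6→7  ** P1@[9:13],P4@[12:13]
i=14 'a': node 7→11 (via fail)  ** P4@[13:14]
i=15 'c': node 11→2 (via fail)  ** P0@[14:15],P3@[15:15]
i=16 'b': node 2→3 (via fail)
i=17 'a': node 3→4
i=18 'a': node 4→5  ** P4@[17:18]
i=19 'a': node 5→6  ** P4@[18:19]
i=20 'a': node 6→7  ** P1@[16:20],P4@[19:20]
i=21 'a': node 7→11 (via fail)  ** P4@[20:21]
i=22 'a': node 11→12  ** P2@[17:22],P4@[21:22]
i=23 'b': node 12→3 (via fail)
i=24 'c': node 3→14  ** P3@[24:24]
i=25 'c': node 14→15  ** P3@[25:25]

Matches: [[2,3],[3,3],[4,3],[5,3],[5,5],[6,3],[11,4],[12,4],[13,1],[13,4],[14,4],[15,0],[15,3],[18,4],[19,4],[20,1],[20,4],[21,4],[22,2],[22,4],[24,3],[25,3]]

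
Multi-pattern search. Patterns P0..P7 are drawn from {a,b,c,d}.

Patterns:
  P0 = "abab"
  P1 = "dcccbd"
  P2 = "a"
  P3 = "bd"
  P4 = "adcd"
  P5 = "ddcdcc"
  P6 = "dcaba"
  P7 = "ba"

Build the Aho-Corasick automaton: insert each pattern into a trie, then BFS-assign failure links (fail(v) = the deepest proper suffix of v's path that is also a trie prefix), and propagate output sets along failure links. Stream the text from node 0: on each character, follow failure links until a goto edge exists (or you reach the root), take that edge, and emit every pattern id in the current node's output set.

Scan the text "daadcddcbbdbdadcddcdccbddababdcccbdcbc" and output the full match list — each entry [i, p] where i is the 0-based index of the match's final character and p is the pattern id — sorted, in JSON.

Build automaton:
Trie nodes:
  n0 'ε': a→1 b→11 d→5
  n1 'a': b→2 d→13  ←P2
  n2 'ab': a→3
  n3 'aba': b→4
  n4 'abab': ·  ←P0
  n5 'd': c→6 d→16
  n6 'dc': a→21 c→7
  n7 'dcc': c→8
  n8 'dccc': b→9
  n9 'dcccb': d→10
  n10 'dcccbd': ·  ←P1
  n11 'b': a→24 d→12
  n12 'bd': ·  ←P3
  n13 'ad': c→14
  n14 'adc': d→15
  n15 'adcd': ·  ←P4
  n16 'dd': c→17
  n17 'ddc': d→18
  n18 'ddcd': c→19
  n19 'ddcdc': c→20
  n20 'ddcdcc': ·  ←P5
  n21 'dca': b→22
  n22 'dcab': a→23
  n23 'dcaba': ·  ←P6
  n24 'ba': ·  ←P7

BFS fail/out derivation:
  n1('a'): parent n0 fail=0; on 'a' 0 → fail=0;  out {2}∪∅={2}
  n5('d'): parent n0 fail=0; on 'd' 0 → fail=0;  out ∅∪∅=∅
  n11('b'): parent n0 fail=0; on 'b' 0 → fail=0;  out ∅∪∅=∅
  n2('ab'): parent n1 fail=0; on 'b' 0 → fail=11;  out ∅∪∅=∅
  n6('dc'): parent n5 fail=0; on 'c' 0 → fail=0;  out ∅∪∅=∅
  n12('bd'): parent n11 fail=0; on 'd' 0 → fail=5;  out {3}∪∅={3}
  n13('ad'): parent n1 fail=0; on 'd' 0 → fail=5;  out ∅∪∅=∅
  n16('dd'): parent n5 fail=0; on 'd' 0 → fail=5;  out ∅∪∅=∅
  n24('ba'): parent n11 fail=0; on 'a' 0 → fail=1;  out {7}∪{2}={2,7}
  n3('aba'): parent n2 fail=11; on 'a' 11 → fail=24;  out ∅∪{2,7}={2,7}
  n7('dcc'): parent n6 fail=0; on 'c' 0 → fail=0;  out ∅∪∅=∅
  n14('adc'): parent n13 fail=5; on 'c' 5 → fail=6;  out ∅∪∅=∅
  n17('ddc'): parent n16 fail=5; on 'c' 5 → fail=6;  out ∅∪∅=∅
  n21('dca'): parent n6 fail=0; on 'a' 0 → fail=1;  out ∅∪{2}={2}
  n4('abab'): parent n3 fail=24; on 'b' 24→1 → fail=2;  out {0}∪∅={0}
  n8('dccc'): parent n7 fail=0; on 'c' 0 → fail=0;  out ∅∪∅=∅
  n15('adcd'): parent n14 fail=6; on 'd' 6→0 → fail=5;  out {4}∪∅={4}
  n18('ddcd'): parent n17 fail=6; on 'd' 6→0 → fail=5;  out ∅∪∅=∅
  n22('dcab'): parent n21 fail=1; on 'b' 1 → fail=2;  out ∅∪∅=∅
  n9('dcccb'): parent n8 fail=0; on 'b' 0 → fail=11;  out ∅∪∅=∅
  n19('ddcdc'): parent n18 fail=5; on 'c' 5 → fail=6;  out ∅∪∅=∅
  n23('dcaba'): parent n22 fail=2; on 'a' 2 → fail=3;  out {6}∪{2,7}={2,6,7}
  n10('dcccbd'): parent n9 fail=11; on 'd' 11 → fail=12;  out {1}∪{3}={1,3}
  n20('ddcdcc'): parent n19 fail=6; on 'c' 6 → fail=7;  out {5}∪∅={5}

Scan:
pos 0 'd': at 5
pos 1 'a': at 1 ·f  → match P2@[1:1]
pos 2 'a': at 1 ·f  → match P2@[2:2]
pos 3 'd': at 13
pos 4 'c': at 14
pos 5 'd': at 15  → match P4@[2:5]
pos 6 'd': at 16 ·f
pos 7 'c': at 17
pos 8 'b': at 11 ·f
pos 9 'b': at 11 ·f
pos 10 'd': at 12  → match P3@[9:10]
pos 11 'b': at 11 ·f
pos 12 'd': at 12  → match P3@[11:12]
pos 13 'a': at 1 ·f  → match P2@[13:13]
pos 14 'd': at 13
pos 15 'c': at 14
pos 16 'd': at 15  → match P4@[13:16]
pos 17 'd': at 16 ·f
pos 18 'c': at 17
pos 19 'd': at 18
pos 20 'c': at 19
pos 21 'c': at 20  → match P5@[16:21]
pos 22 'b': at 11 ·f
pos 23 'd': at 12  → match P3@[22:23]
pos 24 'd': at 16 ·f
pos 25 'a': at 1 ·f  → match P2@[25:25]
pos 26 'b': at 2
pos 27 'a': at 3  → match P2@[27:27],P7@[26:27]
pos 28 'b': at 4  → match P0@[25:28]
pos 29 'd': at 12 ·f  → match P3@[28:29]
pos 30 'c': at 6 ·f
pos 31 'c': at 7
pos 32 'c': at 8
pos 33 'b': at 9
pos 34 'd': at 10  → match P1@[29:34],P3@[33:34]
pos 35 'c': at 6 ·f
pos 36 'b': at 11 ·f
pos 37 'c': at 0 ·f

All matches (sorted): [[1,2],[2,2],[5,4],[10,3],[12,3],[13,2],[16,4],[21,5],[23,3],[25,2],[27,2],[27,7],[28,0],[29,3],[34,1],[34,3]]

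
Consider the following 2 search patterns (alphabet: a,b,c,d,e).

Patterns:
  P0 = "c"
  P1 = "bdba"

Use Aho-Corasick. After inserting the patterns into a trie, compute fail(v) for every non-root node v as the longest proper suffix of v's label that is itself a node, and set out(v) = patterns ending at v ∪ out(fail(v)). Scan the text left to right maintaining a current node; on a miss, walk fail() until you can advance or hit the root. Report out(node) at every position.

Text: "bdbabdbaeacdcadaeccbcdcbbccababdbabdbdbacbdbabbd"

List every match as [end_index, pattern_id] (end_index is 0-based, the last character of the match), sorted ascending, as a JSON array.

Build:
Trie (insert patterns):
  n0 'ε': b→2 c→1
  n1 'c': ·  ←P0
  n2 'b': d→3
  n3 'bd': b→4
  n4 'bdb': a→5
  n5 'bdba': ·  ←P1

BFS fail/out derivation:
  fail(1) 'c': from fail(0)=0 chase 'c': 0 ⇒ 0;  out={0}∪out(0)={0}
  fail(2) 'b': from fail(0)=0 chase 'b': 0 ⇒ 0;  out=∅∪out(0)=∅
  fail(3) 'bd': from fail(2)=0 chase 'd': 0 ⇒ 0;  out=∅∪out(0)=∅
  fail(4) 'bdb': from fail(3)=0 chase 'b': 0 ⇒ 2;  out=∅∪out(2)=∅
  fail(5) 'bdba': from fail(4)=2 chase 'a': 2→0 ⇒ 0;  out={1}∪out(0)={1}

Scan:
pos 0 'b': at 2
pos 1 'd': at 3
pos 2 'b': at 4
pos 3 'a': at 5  ** P1@[0:3]
pos 4 'b': at 2 ·f
pos 5 'd': at 3
pos 6 'b': at 4
pos 7 'a': at 5  ** P1@[4:7]
pos 8 'e': at 0 ·f
pos 9 'a': at 0
pos 10 'c': at 1  ** P0@[10:10]
pos 11 'd': at 0 ·f
pos 12 'c': at 1  ** P0@[12:12]
pos 13 'a': at 0 ·f
pos 14 'd': at 0
pos 15 'a': at 0
pos 16 'e': at 0
pos 17 'c': at 1  ** P0@[17:17]
pos 18 'c': at 1 ·f  ** P0@[18:18]
pos 19 'b': at 2 ·f
pos 20 'c': at 1 ·f  ** P0@[20:20]
pos 21 'd': at 0 ·f
pos 22 'c': at 1  ** P0@[22:22]
pos 23 'b': at 2 ·f
pos 24 'b': at 2 ·f
pos 25 'c': at 1 ·f  ** P0@[25:25]
pos 26 'c': at 1 ·f  ** P0@[26:26]
pos 27 'a': at 0 ·f
pos 28 'b': at 2
pos 29 'a': at 0 ·f
pos 30 'b': at 2
pos 31 'd': at 3
pos 32 'b': at 4
pos 33 'a': at 5  ** P1@[30:33]
pos 34 'b': at 2 ·f
pos 35 'd': at 3
pos 36 'b': at 4
pos 37 'd': at 3 ·f
pos 38 'b': at 4
pos 39 'a': at 5  ** P1@[36:39]
pos 40 'c': at 1 ·f  ** P0@[40:40]
pos 41 'b': at 2 ·f
pos 42 'd': at 3
pos 43 'b': at 4
pos 44 'a': at 5  ** P1@[41:44]
pos 45 'b': at 2 ·f
pos 46 'b': at 2 ·f
pos 47 'd': at 3

Result: [[3,1],[7,1],[10,0],[12,0],[17,0],[18,0],[20,0],[22,0],[25,0],[26,0],[33,1],[39,1],[40,0],[44,1]]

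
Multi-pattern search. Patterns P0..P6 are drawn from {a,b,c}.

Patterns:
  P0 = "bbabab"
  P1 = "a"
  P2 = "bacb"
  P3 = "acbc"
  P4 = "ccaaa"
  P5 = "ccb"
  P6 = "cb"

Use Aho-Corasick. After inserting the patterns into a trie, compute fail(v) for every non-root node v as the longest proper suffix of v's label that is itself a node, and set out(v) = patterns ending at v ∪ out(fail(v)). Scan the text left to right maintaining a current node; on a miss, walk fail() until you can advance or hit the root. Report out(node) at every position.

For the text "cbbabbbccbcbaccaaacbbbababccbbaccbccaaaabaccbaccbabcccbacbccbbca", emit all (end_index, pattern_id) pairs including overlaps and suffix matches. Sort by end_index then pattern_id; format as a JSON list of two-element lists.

Construct AC machine:
Trie nodes:
  0='ε' goto a→7 b→1 c→14
  1='b' goto a→8 b→2
  2='bb' goto a→3
  3='bba' goto b→4
  4='bbab' goto a→5
  5='bbaba' goto b→6
  6='bbabab' goto ·  ←P0
  7='a' goto c→11  ←P1
  8='ba' goto c→9
  9='bac' goto b→10
  10='bacb' goto ·  ←P2
  11='ac' goto b→12
  12='acb' goto c→13
  13='acbc' goto ·  ←P3
  14='c' goto b→20 c→15
  15='cc' goto a→16 b→19
  16='cca' goto a→17
  17='ccaa' goto a→18
  18='ccaaa' goto ·  ←P4
  19='ccb' goto ·  ←P5
  20='cb' goto ·  ←P6

Failure links (BFS by depth):
  n1('b'): parent n0 fail=0; on 'b' 0 → fail=0;  out ∅∪∅=∅
  n7('a'): parent n0 fail=0; on 'a' 0 → fail=0;  out {1}∪∅={1}
  n14('c'): parent n0 fail=0; on 'c' 0 → fail=0;  out ∅∪∅=∅
  n2('bb'): parent n1 fail=0; on 'b' 0 → fail=1;  out ∅∪∅=∅
  n8('ba'): parent n1 fail=0; on 'a' 0 → fail=7;  out ∅∪{1}={1}
  n11('ac'): parent n7 fail=0; on 'c' 0 → fail=14;  out ∅∪∅=∅
  n15('cc'): parent n14 fail=0; on 'c' 0 → fail=14;  out ∅∪∅=∅
  n20('cb'): parent n14 fail=0; on 'b' 0 → fail=1;  out {6}∪∅={6}
  n3('bba'): parent n2 fail=1; on 'a' 1 → fail=8;  out ∅∪{1}={1}
  n9('bac'): parent n8 fail=7; on 'c' 7 → fail=11;  out ∅∪∅=∅
  n12('acb'): parent n11 fail=14; on 'b' 14 → fail=20;  out ∅∪{6}={6}
  n16('cca'): parent n15 fail=14; on 'a' 14→0 → fail=7;  out ∅∪{1}={1}
  n19('ccb'): parent n15 fail=14; on 'b' 14 → fail=20;  out {5}∪{6}={5,6}
  n4('bbab'): parent n3 fail=8; on 'b' 8→7→0 → fail=1;  out ∅∪∅=∅
  n10('bacb'): parent n9 fail=11; on 'b' 11 → fail=12;  out {2}∪{6}={2,6}
  n13('acbc'): parent n12 fail=20; on 'c' 20→1→0 → fail=14;  out {3}∪∅={3}
  n17('ccaa'): parent n16 fail=7; on 'a' 7→0 → fail=7;  out ∅∪{1}={1}
  n5('bbaba'): parent n4 fail=1; on 'a' 1 → fail=8;  out ∅∪{1}={1}
  n18('ccaaa'): parent n17 fail=7; on 'a' 7→0 → fail=7;  out {4}∪{1}={1,4}
  n6('bbabab'): parent n5 fail=8; on 'b' 8→7→0 → fail=1;  out {0}∪∅={0}

Scan:
pos 0 'c': at 14
pos 1 'b': at 20  emit P6@[0:1]
pos 2 'b': at 2 ·f
pos 3 'a': at 3  emit P1@[3:3]
pos 4 'b': at 4
pos 5 'b': at 2 ·f
pos 6 'b': at 2 ·f
pos 7 'c': at 14 ·f
pos 8 'c': at 15
pos 9 'b': at 19  emit P5@[7:9],P6@[8:9]
pos 10 'c': at 14 ·f
pos 11 'b': at 20  emit P6@[10:11]
pos 12 'a': at 8 ·f  emit P1@[12:12]
pos 13 'c': at 9
pos 14 'c': at 15 ·f
pos 15 'a': at 16  emit P1@[15:15]
pos 16 'a': at 17  emit P1@[16:16]
pos 17 'a': at 18  emit P1@[17:17],P4@[13:17]
pos 18 'c': at 11 ·f
pos 19 'b': at 12  emit P6@[18:19]
pos 20 'b': at 2 ·f
pos 21 'b': at 2 ·f
pos 22 'a': at 3  emit P1@[22:22]
pos 23 'b': at 4
pos 24 'a': at 5  emit P1@[24:24]
pos 25 'b': at 6  emit P0@[20:25]
pos 26 'c': at 14 ·f
pos 27 'c': at 15
pos 28 'b': at 19  emit P5@[26:28],P6@[27:28]
pos 29 'b': at 2 ·f
pos 30 'a': at 3  emit P1@[30:30]
pos 31 'c': at 9 ·f
pos 32 'c': at 15 ·f
pos 33 'b': at 19  emit P5@[31:33],P6@[32:33]
pos 34 'c': at 14 ·f
pos 35 'c': at 15
pos 36 'a': at 16  emit P1@[36:36]
pos 37 'a': at 17  emit P1@[37:37]
pos 38 'a': at 18  emit P1@[38:38],P4@[34:38]
pos 39 'a': at 7 ·f  emit P1@[39:39]
pos 40 'b': at 1 ·f
pos 41 'a': at 8  emit P1@[41:41]
pos 42 'c': at 9
pos 43 'c': at 15 ·f
pos 44 'b': at 19  emit P5@[42:44],P6@[43:44]
pos 45 'a': at 8 ·f  emit P1@[45:45]
pos 46 'c': at 9
pos 47 'c': at 15 ·f
pos 48 'b': at 19  emit P5@[46:48],P6@[47:48]
pos 49 'a': at 8 ·f  emit P1@[49:49]
pos 50 'b': at 1 ·f
pos 51 'c': at 14 ·f
pos 52 'c': at 15
pos 53 'c': at 15 ·f
pos 54 'b': at 19  emit P5@[52:54],P6@[53:54]
pos 55 'a': at 8 ·f  emit P1@[55:55]
pos 56 'c': at 9
pos 57 'b': at 10  emit P2@[54:57],P6@[56:57]
pos 58 'c': at 13 ·f  emit P3@[55:58]
pos 59 'c': at 15 ·f
pos 60 'b': at 19  emit P5@[58:60],P6@[59:60]
pos 61 'b': at 2 ·f
pos 62 'c': at 14 ·f
pos 63 'a': at 7 ·f  emit P1@[63:63]

All matches (sorted): [[1,6],[3,1],[9,5],[9,6],[11,6],[12,1],[15,1],[16,1],[17,1],[17,4],[19,6],[22,1],[24,1],[25,0],[28,5],[28,6],[30,1],[33,5],[33,6],[36,1],[37,1],[38,1],[38,4],[39,1],[41,1],[44,5],[44,6],[45,1],[48,5],[48,6],[49,1],[54,5],[54,6],[55,1],[57,2],[57,6],[58,3],[60,5],[60,6],[63,1]]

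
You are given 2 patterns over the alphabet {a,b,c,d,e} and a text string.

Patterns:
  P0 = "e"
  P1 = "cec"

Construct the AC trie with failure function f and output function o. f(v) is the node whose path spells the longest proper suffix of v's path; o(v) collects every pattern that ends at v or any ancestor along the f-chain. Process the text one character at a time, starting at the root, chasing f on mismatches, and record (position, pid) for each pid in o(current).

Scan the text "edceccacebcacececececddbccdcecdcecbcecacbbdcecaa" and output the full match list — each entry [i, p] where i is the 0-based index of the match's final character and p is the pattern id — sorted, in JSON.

Construct AC machine:
Trie nodes:
  0='ε' goto c→2 e→1
  1='e' goto ·  ←P0
  2='c' goto e→3
  3='ce' goto c→4
  4='cec' goto ·  ←P1

Failure links (BFS by depth):
  fail(1) 'e': from fail(0)=0 chase 'e': 0 ⇒ 0;  out={0}∪out(0)={0}
  fail(2) 'c': from fail(0)=0 chase 'c': 0 ⇒ 0;  out=∅∪out(0)=∅
  fail(3) 'ce': from fail(2)=0 chase 'e': 0 ⇒ 1;  out=∅∪out(1)={0}
  fail(4) 'cec': from fail(3)=1 chase 'c': 1→0 ⇒ 2;  out={1}∪out(2)={1}

Text stream:
i=0 'e': node 0→1  → match P0@[0:0]
i=1 'd': node 1→0 ·f
i=2 'c': node 0→2
i=3 'e': node 2→3  → match P0@[3:3]
i=4 'c': node 3→4  → match P1@[2:4]
i=5 'c': node 4→2 ·f
i=6 'a': node 2→0 ·f
i=7 'c': node 0→2
i=8 'e': node 2→3  → match P0@[8:8]
i=9 'b': node 3→0 ·f
i=10 'c': node 0→2
i=11 'a': node 2→0 ·f
i=12 'c': node 0→2
i=13 'e': node 2→3  → match P0@[13:13]
i=14 'c': node 3→4  → match P1@[12:14]
i=15 'e': node 4→3 ·f  → match P0@[15:15]
i=16 'c': node 3→4  → match P1@[14:16]
i=17 'e': node 4→3 ·f  → match P0@[17:17]
i=18 'c': node 3→4  → match P1@[16:18]
i=19 'e': node 4→3 ·f  → match P0@[19:19]
i=20 'c': node 3→4  → match P1@[18:20]
i=21 'd': node 4→0 ·f
i=22 'd': node 0→0
i=23 'b': node 0→0
i=24 'c': node 0→2
i=25 'c': node 2→2 ·f
i=26 'd': node 2→0 ·f
i=27 'c': node 0→2
i=28 'e': node 2→3  → match P0@[28:28]
i=29 'c': node 3→4  → match P1@[27:29]
i=30 'd': node 4→0 ·f
i=31 'c': node 0→2
i=32 'e': node 2→3  → match P0@[32:32]
i=33 'c': node 3→4  → match P1@[31:33]
i=34 'b': node 4→0 ·f
i=35 'c': node 0→2
i=36 'e': node 2→3  → match P0@[36:36]
i=37 'c': node 3→4  → match P1@[35:37]
i=38 'a': node 4→0 ·f
i=39 'c': node 0→2
i=40 'b': node 2→0 ·f
i=41 'b': node 0→0
i=42 'd': node 0→0
i=43 'c': node 0→2
i=44 'e': node 2→3  → match P0@[44:44]
i=45 'c': node 3→4  → match P1@[43:45]
i=46 'a': node 4→0 ·f
i=47 'a': node 0→0

All matches (sorted): [[0,0],[3,0],[4,1],[8,0],[13,0],[14,1],[15,0],[16,1],[17,0],[18,1],[19,0],[20,1],[28,0],[29,1],[32,0],[33,1],[36,0],[37,1],[44,0],[45,1]]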